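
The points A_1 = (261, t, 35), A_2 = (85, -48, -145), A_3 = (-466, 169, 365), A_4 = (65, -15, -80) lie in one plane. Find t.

68

The points are coplanar iff A_1A_2 · (A_1A_3 × A_1A_4) = 0.
Expanding, this is linear in t: (-25615)t + (1741820) = 0.
So t = 68.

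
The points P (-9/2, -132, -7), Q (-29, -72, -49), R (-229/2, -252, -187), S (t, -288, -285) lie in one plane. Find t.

-174

Normal to plane PQR: n = (-15840, 210, 9540); plane equation n·X = -23220.
Requiring n·S = -23220: (-15840)t + (-2779380) = -23220.
So t = -174.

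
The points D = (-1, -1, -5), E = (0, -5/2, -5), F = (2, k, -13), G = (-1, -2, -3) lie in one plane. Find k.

-3/2

Normal to plane DEG: n = (-3, -2, -1); plane equation n·P = 10.
Requiring n·F = 10: (-2)k + (7) = 10.
So k = -3/2.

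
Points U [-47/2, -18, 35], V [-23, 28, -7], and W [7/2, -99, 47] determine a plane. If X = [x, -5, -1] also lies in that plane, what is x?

-25/2

Coplanarity requires UV · (UW × UX) = 0.
UV = (1/2, 46, -42), UW = (27, -81, 12); the triple product is linear in x with coefficient -2850 and constant term -35625.
Setting it to zero: x = -25/2.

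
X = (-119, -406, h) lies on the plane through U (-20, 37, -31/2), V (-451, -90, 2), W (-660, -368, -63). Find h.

The plane through U, V, W has equation 13120x − (63345/2)y + 93275z = -2880045.
Substituting X: (93275)h + (11297755) = -2880045, so h = -152.

-152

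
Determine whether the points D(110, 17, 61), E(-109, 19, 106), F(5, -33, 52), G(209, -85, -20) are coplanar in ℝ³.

Yes

With D as base: DE = (-219, 2, 45), DF = (-105, -50, -9), DG = (99, -102, -81).
DF × DG = (3132, -9396, 15660).
DE · (DF × DG) = 0.
The scalar triple product vanishes, so the four points are coplanar.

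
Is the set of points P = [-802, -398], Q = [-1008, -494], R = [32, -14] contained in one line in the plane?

PQ = (-206, -96), PR = (834, 384).
det[PQ; PR] = (-206)(384) − (-96)(834) = 960.
The determinant is nonzero, so they are not collinear.

No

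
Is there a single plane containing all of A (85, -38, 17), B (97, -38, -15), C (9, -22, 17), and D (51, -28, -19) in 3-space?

A normal to the plane through A, B, C is n = AB × AC = (512, 2432, 192).
The plane has equation n·P = -45632. For D: n·D = -45632.
Equal, so D lies in the plane and all four are coplanar.

Yes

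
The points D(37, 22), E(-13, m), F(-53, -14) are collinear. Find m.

The three points are collinear iff det[DE; DF] = 0.
This determinant is linear in m: (90)m + (-180) = 0, so m = 2.

2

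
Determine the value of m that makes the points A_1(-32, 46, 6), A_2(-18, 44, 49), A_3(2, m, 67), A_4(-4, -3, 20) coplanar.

14

Normal to plane A_1A_2A_4: n = (2079, 1008, -630); plane equation n·P = -23940.
Requiring n·A_3 = -23940: (1008)m + (-38052) = -23940.
So m = 14.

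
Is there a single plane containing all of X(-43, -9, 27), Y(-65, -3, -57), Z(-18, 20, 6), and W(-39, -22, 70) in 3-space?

With X as base: XY = (-22, 6, -84), XZ = (25, 29, -21), XW = (4, -13, 43).
XZ × XW = (974, -1159, -441).
XY · (XZ × XW) = 8662.
Since 8662 ≠ 0, the four points are not coplanar.

No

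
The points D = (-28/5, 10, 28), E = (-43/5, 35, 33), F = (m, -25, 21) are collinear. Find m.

-7/5

Collinearity requires DE × DF = 0; each component is linear in m.
The y-component gives (5)m + (7) = 0, so m = -7/5.
The remaining components then also vanish.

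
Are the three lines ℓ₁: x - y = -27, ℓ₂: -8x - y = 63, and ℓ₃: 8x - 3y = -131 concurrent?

Yes

Lines aᵢx + bᵢy = cᵢ with pairwise distinct directions are concurrent exactly when det[aᵢ bᵢ cᵢ] = 0.
Here the determinant is 0.
It vanishes, so the lines are concurrent at (-10, 17).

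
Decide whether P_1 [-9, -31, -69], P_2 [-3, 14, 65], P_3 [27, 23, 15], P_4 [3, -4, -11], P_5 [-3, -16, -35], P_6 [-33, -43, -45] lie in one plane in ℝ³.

Yes

The plane through P_1, P_2, P_3 has normal n = P_1P_2 × P_1P_3 = (-3456, 4320, -1296) and equation n·P = -13392.
Checking the remaining points: n·P_4 = -13392, n·P_5 = -13392, n·P_6 = -13392.
All equal -13392, so all 6 points lie in one plane.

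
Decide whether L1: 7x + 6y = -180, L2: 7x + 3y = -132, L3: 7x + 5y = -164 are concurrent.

Lines aᵢx + bᵢy = cᵢ with pairwise distinct directions are concurrent exactly when det[aᵢ bᵢ cᵢ] = 0.
Here the determinant is 0.
It vanishes, so the lines are concurrent at (-12, -16).

Yes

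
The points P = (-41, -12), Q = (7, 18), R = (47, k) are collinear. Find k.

43

Collinearity: (R − P) must be parallel to (Q − P) = (48, 30).
Cross-multiplying the components: (k − (-12))·(48) = (88)·(30).
Solving gives k = 43.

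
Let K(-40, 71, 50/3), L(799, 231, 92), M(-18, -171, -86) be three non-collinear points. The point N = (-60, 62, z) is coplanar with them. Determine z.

A normal to the plane is n = KL × KM = (1804, 263384/3, -206558).
N lies in the plane iff n · KN = 0.
This gives (-206558)z + (7849204/3) = 0, so z = 38/3.

38/3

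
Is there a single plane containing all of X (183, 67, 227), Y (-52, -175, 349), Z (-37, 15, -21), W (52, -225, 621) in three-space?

The four points are coplanar iff the 3×3 determinant with rows XY, XZ, XW is zero.
Rows: (-235, -242, 122), (-220, -52, -248), (-131, -292, 394).
Expanding along the first row: (-235)(-92904) − (-242)(-119168) + (122)(57428) = 0.
Zero determinant ⇒ coplanar.

Yes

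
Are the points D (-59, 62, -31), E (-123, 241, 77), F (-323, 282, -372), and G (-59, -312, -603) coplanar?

No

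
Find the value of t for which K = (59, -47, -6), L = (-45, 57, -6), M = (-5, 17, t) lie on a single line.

Direction KL = (-104, 104, 0). From the x-coordinate of M, the parameter along the line is τ = (-5 − 59)/(-104) = 8/13.
Then t = (-6) + 8/13·(0) = -6.

-6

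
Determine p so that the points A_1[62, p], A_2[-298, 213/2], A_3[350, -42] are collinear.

24

The three points are collinear iff det[A_1A_2; A_1A_3] = 0.
This determinant is linear in p: (648)p + (-15552) = 0, so p = 24.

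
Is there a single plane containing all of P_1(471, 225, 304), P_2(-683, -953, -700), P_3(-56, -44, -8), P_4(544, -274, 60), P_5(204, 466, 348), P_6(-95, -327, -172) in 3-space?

No

The plane through P_1, P_2, P_3 has normal n = P_1P_2 × P_1P_3 = (97460, 169060, -310380) and equation n·P = -10413360.
Checking the remaining points: n·P_4 = -11927000, n·P_5 = -9348440, n·P_6 = -11155960.
Since n·P_4 = -11927000 ≠ -10413360, P_4 is off the plane and the points are not all coplanar.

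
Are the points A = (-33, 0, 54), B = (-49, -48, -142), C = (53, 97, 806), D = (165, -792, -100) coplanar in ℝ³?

A normal to the plane through A, B, C is n = AB × AC = (-17084, -4824, 2576).
The plane has equation n·P = 702876. For D: n·D = 744148.
744148 ≠ 702876, so D is off the plane.

No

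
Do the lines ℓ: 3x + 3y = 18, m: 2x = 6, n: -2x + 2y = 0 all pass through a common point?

Intersecting ℓ and m: solving the 2×2 system gives (x, y) = (3, 3).
Substitute into n: (-2)(3) + (2)(3) = 0.
This equals 0, so (3, 3) lies on all three lines and they are concurrent.

Yes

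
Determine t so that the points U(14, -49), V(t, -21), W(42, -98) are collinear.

-2

Collinearity: (V − U) must be parallel to (W − U) = (28, -49).
Cross-multiplying the components: (t − 14)·(-49) = (28)·(28).
Solving gives t = -2.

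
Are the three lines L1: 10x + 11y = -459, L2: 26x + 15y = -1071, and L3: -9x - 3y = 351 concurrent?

Yes

Lines aᵢx + bᵢy = cᵢ with pairwise distinct directions are concurrent exactly when det[aᵢ bᵢ cᵢ] = 0.
Here the determinant is 0.
It vanishes, so the lines are concurrent at (-36, -9).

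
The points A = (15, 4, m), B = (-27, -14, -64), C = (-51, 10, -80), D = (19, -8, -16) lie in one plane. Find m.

-16

Coplanarity ⇔ det[AB; AC; AD] = 0.
Expanding, this is linear in m: (1248)m + (19968) = 0.
So m = -16.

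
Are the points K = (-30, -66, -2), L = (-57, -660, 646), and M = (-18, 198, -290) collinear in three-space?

KL = (-27, -594, 648), KM = (12, 264, -288).
KL × KM = (0, 0, 0).
The cross product vanishes, so the three points are collinear.

Yes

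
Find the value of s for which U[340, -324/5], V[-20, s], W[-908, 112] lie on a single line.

-69/5

Collinearity: (V − U) must be parallel to (W − U) = (-1248, 884/5).
Cross-multiplying the components: (s − (-324/5))·(-1248) = (-360)·(884/5).
Solving gives s = -69/5.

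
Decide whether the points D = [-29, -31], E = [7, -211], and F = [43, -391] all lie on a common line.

Yes

DE = (36, -180), DF = (72, -360).
Twice the signed area of △DEF is (36)(-360) − (-180)(72) = 0.
The triangle is degenerate (zero area), so the points are collinear.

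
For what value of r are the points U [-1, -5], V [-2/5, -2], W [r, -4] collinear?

-4/5

Collinearity: (W − U) must be parallel to (V − U) = (3/5, 3).
Cross-multiplying the components: (r − (-1))·(3) = (1)·(3/5).
Solving gives r = -4/5.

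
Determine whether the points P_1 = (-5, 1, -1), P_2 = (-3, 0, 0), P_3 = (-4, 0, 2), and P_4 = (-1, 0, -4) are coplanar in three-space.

A normal to the plane through P_1, P_2, P_3 is n = P_1P_2 × P_1P_3 = (-2, -5, -1).
The plane has equation n·P = 6. For P_4: n·P_4 = 6.
Equal, so P_4 lies in the plane and all four are coplanar.

Yes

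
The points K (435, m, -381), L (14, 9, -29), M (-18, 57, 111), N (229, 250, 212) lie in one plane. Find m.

88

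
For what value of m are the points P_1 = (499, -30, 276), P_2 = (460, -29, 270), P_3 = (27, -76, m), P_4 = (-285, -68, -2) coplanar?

Normal to plane P_1P_2P_4: n = (-506, -6138, 2266); plane equation n·P = 557062.
Requiring n·P_3 = 557062: (2266)m + (452826) = 557062.
So m = 46.

46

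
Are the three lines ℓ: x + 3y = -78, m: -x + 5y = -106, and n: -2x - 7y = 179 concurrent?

The three lines meet at one point iff the augmented coefficient matrix [aᵢ bᵢ cᵢ] has rank < 3, i.e. its determinant vanishes.
Here the determinant is 0.
It vanishes, so the lines are concurrent at (-9, -23).

Yes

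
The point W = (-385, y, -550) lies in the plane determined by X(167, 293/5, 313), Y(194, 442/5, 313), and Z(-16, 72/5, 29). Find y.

-356/5

The plane through X, Y, Z has equation −(42316/5)x + 7668y + 4260z = 1846852/5.
Substituting W: (7668)y + (915332) = 1846852/5, so y = -356/5.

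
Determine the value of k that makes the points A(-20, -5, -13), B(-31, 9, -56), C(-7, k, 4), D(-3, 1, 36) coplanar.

Coplanarity ⇔ det[AB; AC; AD] = 0.
Expanding, this is linear in k: (192)k + (-6144) = 0.
So k = 32.

32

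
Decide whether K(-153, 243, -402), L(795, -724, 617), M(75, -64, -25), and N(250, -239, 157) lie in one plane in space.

No

With K as base: KL = (948, -967, 1019), KM = (228, -307, 377), KN = (403, -482, 559).
KM × KN = (10101, 24479, 13825).
KL · (KM × KN) = -7770.
Since -7770 ≠ 0, the four points are not coplanar.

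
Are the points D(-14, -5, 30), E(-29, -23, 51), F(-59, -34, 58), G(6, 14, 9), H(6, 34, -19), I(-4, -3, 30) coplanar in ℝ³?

The plane through D, E, F has normal n = DE × DF = (105, -525, -375) and equation n·P = -10095.
Checking the remaining points: n·G = -10095, n·H = -10095, n·I = -10095.
All equal -10095, so all 6 points lie in one plane.

Yes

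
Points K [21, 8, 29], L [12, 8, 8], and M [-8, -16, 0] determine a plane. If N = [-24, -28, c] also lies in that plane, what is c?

A normal to the plane is n = KL × KM = (-504, 348, 216).
N lies in the plane iff n · KN = 0.
This gives (216)c + (3888) = 0, so c = -18.

-18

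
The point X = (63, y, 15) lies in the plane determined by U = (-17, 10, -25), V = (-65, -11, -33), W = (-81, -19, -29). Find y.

Coplanarity requires UV · (UW × UX) = 0.
UV = (-48, -21, -8), UW = (-64, -29, -4); the triple product is linear in y with coefficient 320 and constant term -13120.
Setting it to zero: y = 41.

41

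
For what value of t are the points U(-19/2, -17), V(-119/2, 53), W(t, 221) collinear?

-359/2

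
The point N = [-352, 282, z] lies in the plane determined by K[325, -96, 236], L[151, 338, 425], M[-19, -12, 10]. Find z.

-44

A normal to the plane is n = KL × KM = (-113960, -104340, 134680).
N lies in the plane iff n · KN = 0.
This gives (134680)z + (5925920) = 0, so z = -44.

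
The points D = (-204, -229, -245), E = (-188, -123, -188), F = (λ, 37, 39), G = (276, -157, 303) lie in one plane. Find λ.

Normal to plane DEG: n = (53984, 18592, -49728); plane equation n·P = -3086944.
Requiring n·F = -3086944: (53984)λ + (-1251488) = -3086944.
So λ = -34.

-34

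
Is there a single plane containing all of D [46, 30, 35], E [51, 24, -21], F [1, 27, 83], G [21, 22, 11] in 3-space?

Yes

The four points are coplanar iff the 3×3 determinant with rows DE, DF, DG is zero.
Rows: (5, -6, -56), (-45, -3, 48), (-25, -8, -24).
Expanding along the first row: (5)(456) − (-6)(2280) + (-56)(285) = 0.
Zero determinant ⇒ coplanar.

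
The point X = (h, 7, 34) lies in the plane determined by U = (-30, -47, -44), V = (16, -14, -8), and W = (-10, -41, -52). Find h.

30

A normal to the plane is n = UV × UW = (-480, 1088, -384).
X lies in the plane iff n · UX = 0.
This gives (-480)h + (14400) = 0, so h = 30.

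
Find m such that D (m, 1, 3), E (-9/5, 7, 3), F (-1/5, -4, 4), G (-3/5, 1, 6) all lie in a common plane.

-1

The points are coplanar iff DE · (DF × DG) = 0.
Expanding, this is linear in m: (27)m + (27) = 0.
So m = -1.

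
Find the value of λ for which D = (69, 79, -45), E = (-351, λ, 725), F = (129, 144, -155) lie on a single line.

Collinearity requires DE × DF = 0; each component is linear in λ.
The x-component gives (-110)λ + (-41360) = 0, so λ = -376.
The remaining components then also vanish.

-376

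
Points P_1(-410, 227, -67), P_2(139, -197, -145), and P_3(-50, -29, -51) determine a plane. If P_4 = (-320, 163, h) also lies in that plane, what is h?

-63

The plane through P_1, P_2, P_3 has equation −26752x − 36864y + 12096z = 1789760.
Substituting P_4: (12096)h + (2551808) = 1789760, so h = -63.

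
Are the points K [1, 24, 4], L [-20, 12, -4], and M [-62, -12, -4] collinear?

No

KL = (-21, -12, -8), KM = (-63, -36, -8).
Comparing components 2 and 3: (-12)(-8) − (-8)(-36) = -192 ≠ 0, so KL and KM are not parallel and the points are not collinear.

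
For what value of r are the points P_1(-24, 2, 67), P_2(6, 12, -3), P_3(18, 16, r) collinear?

-31

Direction P_1P_2 = (30, 10, -70). From the x-coordinate of P_3, the parameter along the line is τ = (18 − (-24))/30 = 7/5.
Then r = 67 + 7/5·(-70) = -31.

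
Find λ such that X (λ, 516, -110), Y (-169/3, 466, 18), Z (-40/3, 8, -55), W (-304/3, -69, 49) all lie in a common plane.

151/3

The points are coplanar iff XY · (XZ × XW) = 0.
Expanding, this is linear in λ: (53253)λ + (-2680401) = 0.
So λ = 151/3.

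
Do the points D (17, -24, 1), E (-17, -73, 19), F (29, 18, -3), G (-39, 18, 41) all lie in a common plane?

No

A normal to the plane through D, E, F is n = DE × DF = (-560, 80, -840).
The plane has equation n·P = -12280. For G: n·G = -11160.
-11160 ≠ -12280, so G is off the plane.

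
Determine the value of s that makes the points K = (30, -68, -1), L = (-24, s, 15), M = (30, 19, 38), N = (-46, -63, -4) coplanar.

Normal to plane KMN: n = (-456, -2964, 6612); plane equation n·P = 181260.
Requiring n·L = 181260: (-2964)s + (110124) = 181260.
So s = -24.

-24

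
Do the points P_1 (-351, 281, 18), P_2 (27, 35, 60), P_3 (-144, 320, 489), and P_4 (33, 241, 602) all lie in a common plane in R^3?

The four points are coplanar iff the 3×3 determinant with rows P_1P_2, P_1P_3, P_1P_4 is zero.
Rows: (378, -246, 42), (207, 39, 471), (384, -40, 584).
Expanding along the first row: (378)(41616) − (-246)(-59976) + (42)(-23256) = 0.
Zero determinant ⇒ coplanar.

Yes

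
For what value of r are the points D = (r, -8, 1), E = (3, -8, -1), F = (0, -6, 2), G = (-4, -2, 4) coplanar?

2

Coplanarity ⇔ det[DE; DF; DG] = 0.
Expanding, this is linear in r: (8)r + (-16) = 0.
So r = 2.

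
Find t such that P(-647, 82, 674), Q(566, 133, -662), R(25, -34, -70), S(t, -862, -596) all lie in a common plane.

Coplanarity ⇔ det[PQ; PR; PS] = 0.
Expanding, this is linear in t: (-192920)t + (92987440) = 0.
So t = 482.

482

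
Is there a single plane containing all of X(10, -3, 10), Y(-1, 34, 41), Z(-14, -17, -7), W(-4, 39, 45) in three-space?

No

With X as base: XY = (-11, 37, 31), XZ = (-24, -14, -17), XW = (-14, 42, 35).
XZ × XW = (224, 1078, -1204).
XY · (XZ × XW) = 98.
Since 98 ≠ 0, the four points are not coplanar.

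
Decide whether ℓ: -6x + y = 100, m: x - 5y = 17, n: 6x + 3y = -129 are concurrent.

No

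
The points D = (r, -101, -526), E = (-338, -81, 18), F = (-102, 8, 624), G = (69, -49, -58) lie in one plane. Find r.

56

The points are coplanar iff DE · (DF × DG) = 0.
Expanding, this is linear in r: (26156)r + (-1464736) = 0.
So r = 56.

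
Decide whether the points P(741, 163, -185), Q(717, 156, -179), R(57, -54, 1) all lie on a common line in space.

No

PQ = (-24, -7, 6), PR = (-684, -217, 186).
Comparing components 3 and 1: (6)(-684) − (-24)(186) = 360 ≠ 0, so PQ and PR are not parallel and the points are not collinear.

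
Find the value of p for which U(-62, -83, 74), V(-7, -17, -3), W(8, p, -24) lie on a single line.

1

Direction UV = (55, 66, -77). From the x-coordinate of W, the parameter along the line is τ = (8 − (-62))/55 = 14/11.
Then p = (-83) + 14/11·(66) = 1.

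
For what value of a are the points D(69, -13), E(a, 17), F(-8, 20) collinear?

-1

The three points are collinear iff det[DE; DF] = 0.
This determinant is linear in a: (33)a + (33) = 0, so a = -1.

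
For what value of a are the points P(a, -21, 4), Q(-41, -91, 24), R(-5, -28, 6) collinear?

Direction QR = (36, 63, -18). From the y-coordinate of P, the parameter along the line is τ = (-21 − (-91))/63 = 10/9.
Then a = (-41) + 10/9·(36) = -1.

-1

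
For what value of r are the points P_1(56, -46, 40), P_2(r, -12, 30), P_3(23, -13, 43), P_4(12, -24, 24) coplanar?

6

Normal to plane P_1P_3P_4: n = (-594, -660, 726); plane equation n·P = 26136.
Requiring n·P_2 = 26136: (-594)r + (29700) = 26136.
So r = 6.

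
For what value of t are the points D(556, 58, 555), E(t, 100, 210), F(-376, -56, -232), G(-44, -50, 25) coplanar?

66

Normal to plane DFG: n = (-24576, -21760, 32256); plane equation n·P = 2975744.
Requiring n·E = 2975744: (-24576)t + (4597760) = 2975744.
So t = 66.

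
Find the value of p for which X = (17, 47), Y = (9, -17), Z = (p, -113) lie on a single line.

-3

Collinearity: (Z − X) must be parallel to (Y − X) = (-8, -64).
Cross-multiplying the components: (p − 17)·(-64) = (-160)·(-8).
Solving gives p = -3.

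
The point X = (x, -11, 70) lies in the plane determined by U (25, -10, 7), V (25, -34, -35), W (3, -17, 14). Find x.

Coplanarity requires UV · (UW × UX) = 0.
UV = (0, -24, -42), UW = (-22, -7, 7); the triple product is linear in x with coefficient -462 and constant term -22638.
Setting it to zero: x = -49.

-49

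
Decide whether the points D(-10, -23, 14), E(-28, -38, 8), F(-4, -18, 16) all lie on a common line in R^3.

Yes

DE = (-18, -15, -6), DF = (6, 5, 2).
DE × DF = (0, 0, 0).
The cross product vanishes, so the three points are collinear.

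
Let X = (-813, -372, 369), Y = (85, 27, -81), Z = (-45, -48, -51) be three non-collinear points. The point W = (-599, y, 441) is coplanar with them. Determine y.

Coplanarity requires XY · (XZ × XW) = 0.
XY = (898, 399, -450), XZ = (768, 324, -420); the triple product is linear in y with coefficient 31560 and constant term 5964840.
Setting it to zero: y = -189.

-189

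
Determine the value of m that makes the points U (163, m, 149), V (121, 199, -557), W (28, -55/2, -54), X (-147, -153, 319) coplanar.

The points are coplanar iff UV · (UW × UX) = 0.
Expanding, this is linear in m: (53336)m + (10027168) = 0.
So m = -188.

-188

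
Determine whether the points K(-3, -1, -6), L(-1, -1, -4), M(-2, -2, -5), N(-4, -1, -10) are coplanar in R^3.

With K as base: KL = (2, 0, 2), KM = (1, -1, 1), KN = (-1, 0, -4).
KM × KN = (4, 3, -1).
KL · (KM × KN) = 6.
Since 6 ≠ 0, the four points are not coplanar.

No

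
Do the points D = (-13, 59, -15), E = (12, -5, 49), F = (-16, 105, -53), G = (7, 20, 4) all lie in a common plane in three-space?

No

The four points are coplanar iff the 3×3 determinant with rows DE, DF, DG is zero.
Rows: (25, -64, 64), (-3, 46, -38), (20, -39, 19).
Expanding along the first row: (25)(-608) − (-64)(703) + (64)(-803) = -21600.
Nonzero ⇒ not coplanar.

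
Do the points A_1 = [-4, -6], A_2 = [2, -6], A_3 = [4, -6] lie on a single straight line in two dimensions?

Yes

A_1A_2 = (6, 0), A_1A_3 = (8, 0).
Twice the signed area of △A_1A_2A_3 is (6)(0) − (0)(8) = 0.
The triangle is degenerate (zero area), so the points are collinear.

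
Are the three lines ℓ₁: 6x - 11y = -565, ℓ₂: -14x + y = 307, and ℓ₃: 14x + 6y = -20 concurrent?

Yes

Lines aᵢx + bᵢy = cᵢ with pairwise distinct directions are concurrent exactly when det[aᵢ bᵢ cᵢ] = 0.
Here the determinant is 0.
It vanishes, so the lines are concurrent at (-19, 41).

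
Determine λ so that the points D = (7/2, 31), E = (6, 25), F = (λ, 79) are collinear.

-33/2

Collinearity: (F − D) must be parallel to (E − D) = (5/2, -6).
Cross-multiplying the components: (λ − 7/2)·(-6) = (48)·(5/2).
Solving gives λ = -33/2.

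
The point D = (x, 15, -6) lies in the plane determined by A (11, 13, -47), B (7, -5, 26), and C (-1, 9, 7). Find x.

A normal to the plane is n = AB × AC = (-680, -660, -200).
D lies in the plane iff n · AD = 0.
This gives (-680)x + (-2040) = 0, so x = -3.

-3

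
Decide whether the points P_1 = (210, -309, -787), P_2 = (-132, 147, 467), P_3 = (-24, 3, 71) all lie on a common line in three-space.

P_1P_2 = (-342, 456, 1254), P_1P_3 = (-234, 312, 858).
Each component of P_1P_3 is 13/19 times the corresponding component of P_1P_2, so P_1P_3 = 13/19·P_1P_2 and the points are collinear.

Yes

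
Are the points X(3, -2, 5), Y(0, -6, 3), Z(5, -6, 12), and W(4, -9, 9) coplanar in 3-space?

No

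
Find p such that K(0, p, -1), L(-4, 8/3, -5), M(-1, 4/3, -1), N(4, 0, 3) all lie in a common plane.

Coplanarity ⇔ det[KL; KM; KN] = 0.
Expanding, this is linear in p: (-8)p + (32/3) = 0.
So p = 4/3.

4/3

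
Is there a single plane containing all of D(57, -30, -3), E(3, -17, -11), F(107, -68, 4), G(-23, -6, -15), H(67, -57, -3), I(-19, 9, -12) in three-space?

No

The plane through D, E, F has normal n = DE × DF = (-213, -22, 1402) and equation n·P = -15687.
Checking the remaining points: n·G = -15999, n·H = -17223, n·I = -12975.
Since n·G = -15999 ≠ -15687, G is off the plane and the points are not all coplanar.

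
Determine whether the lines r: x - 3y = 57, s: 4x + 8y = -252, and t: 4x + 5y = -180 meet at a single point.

Lines aᵢx + bᵢy = cᵢ with pairwise distinct directions are concurrent exactly when det[aᵢ bᵢ cᵢ] = 0.
Here the determinant is 0.
It vanishes, so the lines are concurrent at (-15, -24).

Yes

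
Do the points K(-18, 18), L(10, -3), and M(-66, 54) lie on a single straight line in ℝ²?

Yes

KL = (28, -21), KM = (-48, 36).
det[KL; KM] = (28)(36) − (-21)(-48) = 0.
The determinant is zero, so the points are collinear.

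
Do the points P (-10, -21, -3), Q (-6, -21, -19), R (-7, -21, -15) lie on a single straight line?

Yes

PQ = (4, 0, -16), PR = (3, 0, -12).
Each component of PR is 3/4 times the corresponding component of PQ, so PR = 3/4·PQ and the points are collinear.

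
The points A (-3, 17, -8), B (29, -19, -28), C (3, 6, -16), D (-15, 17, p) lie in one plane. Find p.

-14

Coplanarity ⇔ det[AB; AC; AD] = 0.
Expanding, this is linear in p: (-136)p + (-1904) = 0.
So p = -14.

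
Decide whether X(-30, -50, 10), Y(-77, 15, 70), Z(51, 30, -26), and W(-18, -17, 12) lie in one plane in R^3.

No

A normal to the plane through X, Y, Z is n = XY × XZ = (-7140, 3168, -9025).
The plane has equation n·P = -34450. For W: n·W = -33636.
-33636 ≠ -34450, so W is off the plane.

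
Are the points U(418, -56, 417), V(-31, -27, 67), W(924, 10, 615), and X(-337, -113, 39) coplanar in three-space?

A normal to the plane through U, V, W is n = UV × UW = (28842, -88198, -44308).
The plane has equation n·P = -1481392. For X: n·X = -1481392.
Equal, so X lies in the plane and all four are coplanar.

Yes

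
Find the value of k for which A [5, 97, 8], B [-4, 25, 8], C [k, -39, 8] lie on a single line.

Collinearity requires AB × AC = 0; each component is linear in k.
The z-component gives (72)k + (864) = 0, so k = -12.
The remaining components then also vanish.

-12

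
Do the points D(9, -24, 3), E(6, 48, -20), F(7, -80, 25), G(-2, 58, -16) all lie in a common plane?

Yes

The four points are coplanar iff the 3×3 determinant with rows DE, DF, DG is zero.
Rows: (-3, 72, -23), (-2, -56, 22), (-11, 82, -19).
Expanding along the first row: (-3)(-740) − (72)(280) + (-23)(-780) = 0.
Zero determinant ⇒ coplanar.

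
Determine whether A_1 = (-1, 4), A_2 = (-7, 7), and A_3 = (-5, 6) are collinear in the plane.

A_1A_2 = (-6, 3), A_1A_3 = (-4, 2).
Twice the signed area of △A_1A_2A_3 is (-6)(2) − (3)(-4) = 0.
The triangle is degenerate (zero area), so the points are collinear.

Yes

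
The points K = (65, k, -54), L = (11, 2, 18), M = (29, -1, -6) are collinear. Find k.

-7

Direction LM = (18, -3, -24). From the x-coordinate of K, the parameter along the line is τ = (65 − 11)/18 = 3.
Then k = 2 + 3·(-3) = -7.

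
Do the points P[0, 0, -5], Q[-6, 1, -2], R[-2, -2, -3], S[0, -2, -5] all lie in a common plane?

No

A normal to the plane through P, Q, R is n = PQ × PR = (8, 6, 14).
The plane has equation n·X = -70. For S: n·S = -82.
-82 ≠ -70, so S is off the plane.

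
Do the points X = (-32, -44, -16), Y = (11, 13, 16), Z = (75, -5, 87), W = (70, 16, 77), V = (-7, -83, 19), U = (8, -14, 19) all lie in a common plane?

Yes

The plane through X, Y, Z has normal n = XY × XZ = (4623, -1005, -4422) and equation n·P = -32964.
Checking the remaining points: n·W = -32964, n·V = -32964, n·U = -32964.
All equal -32964, so all 6 points lie in one plane.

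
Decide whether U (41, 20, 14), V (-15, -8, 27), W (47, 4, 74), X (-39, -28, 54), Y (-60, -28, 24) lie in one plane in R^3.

The plane through U, V, W has normal n = UV × UW = (-1472, 3438, 1064) and equation n·P = 23304.
Checking the remaining points: n·X = 18600, n·Y = 17592.
Since n·X = 18600 ≠ 23304, X is off the plane and the points are not all coplanar.

No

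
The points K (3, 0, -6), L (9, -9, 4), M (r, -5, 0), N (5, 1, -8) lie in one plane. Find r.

Coplanarity ⇔ det[KL; KM; KN] = 0.
Expanding, this is linear in r: (-8)r + (40) = 0.
So r = 5.

5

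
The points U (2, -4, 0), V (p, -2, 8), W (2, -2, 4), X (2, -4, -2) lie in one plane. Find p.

2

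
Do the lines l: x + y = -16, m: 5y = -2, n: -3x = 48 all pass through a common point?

No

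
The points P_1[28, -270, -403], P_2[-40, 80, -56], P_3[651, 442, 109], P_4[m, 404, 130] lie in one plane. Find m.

428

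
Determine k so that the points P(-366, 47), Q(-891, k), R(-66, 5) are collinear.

241/2

Collinearity: (Q − P) must be parallel to (R − P) = (300, -42).
Cross-multiplying the components: (k − 47)·(300) = (-525)·(-42).
Solving gives k = 241/2.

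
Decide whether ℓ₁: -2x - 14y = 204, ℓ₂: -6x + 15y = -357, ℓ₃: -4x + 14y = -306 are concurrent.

The three lines meet at one point iff the augmented coefficient matrix [aᵢ bᵢ cᵢ] has rank < 3, i.e. its determinant vanishes.
Here the determinant is 0.
It vanishes, so the lines are concurrent at (17, -17).

Yes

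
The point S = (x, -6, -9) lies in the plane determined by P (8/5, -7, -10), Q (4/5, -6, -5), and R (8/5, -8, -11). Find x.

Coplanarity requires PQ · (PR × PS) = 0.
PQ = (-4/5, 1, 5), PR = (0, -1, -1); the triple product is linear in x with coefficient 4 and constant term -32/5.
Setting it to zero: x = 8/5.

8/5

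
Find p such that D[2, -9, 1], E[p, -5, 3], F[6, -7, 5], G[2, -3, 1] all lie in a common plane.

4

Normal to plane DFG: n = (-24, 0, 24); plane equation n·P = -24.
Requiring n·E = -24: (-24)p + (72) = -24.
So p = 4.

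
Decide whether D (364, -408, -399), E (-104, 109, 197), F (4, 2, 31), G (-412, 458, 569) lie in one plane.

The four points are coplanar iff the 3×3 determinant with rows DE, DF, DG is zero.
Rows: (-468, 517, 596), (-360, 410, 430), (-776, 866, 968).
Expanding along the first row: (-468)(24500) − (517)(-14800) + (596)(6400) = 0.
Zero determinant ⇒ coplanar.

Yes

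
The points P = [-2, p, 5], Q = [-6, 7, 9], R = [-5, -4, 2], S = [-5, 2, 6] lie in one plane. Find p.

Coplanarity ⇔ det[PQ; PR; PS] = 0.
Expanding, this is linear in p: (4)p + (4) = 0.
So p = -1.

-1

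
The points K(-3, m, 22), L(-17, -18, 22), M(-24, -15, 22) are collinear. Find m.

-24

Direction LM = (-7, 3, 0). From the x-coordinate of K, the parameter along the line is τ = (-3 − (-17))/(-7) = -2.
Then m = (-18) + (-2)·(3) = -24.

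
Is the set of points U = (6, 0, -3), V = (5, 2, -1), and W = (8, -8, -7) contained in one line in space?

UV = (-1, 2, 2), UW = (2, -8, -4).
Comparing components 2 and 3: (2)(-4) − (2)(-8) = 8 ≠ 0, so UV and UW are not parallel and the points are not collinear.

No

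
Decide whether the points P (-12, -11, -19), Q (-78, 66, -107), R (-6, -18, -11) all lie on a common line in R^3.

Yes

PQ = (-66, 77, -88), PR = (6, -7, 8).
Each component of PR is -1/11 times the corresponding component of PQ, so PR = -1/11·PQ and the points are collinear.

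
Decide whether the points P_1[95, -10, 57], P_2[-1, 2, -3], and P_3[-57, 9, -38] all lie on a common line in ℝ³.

P_1P_2 = (-96, 12, -60), P_1P_3 = (-152, 19, -95).
P_1P_2 × P_1P_3 = (0, 0, 0).
The cross product vanishes, so the three points are collinear.

Yes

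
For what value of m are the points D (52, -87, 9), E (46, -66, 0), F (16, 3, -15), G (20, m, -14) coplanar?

-5

Coplanarity ⇔ det[DE; DF; DG] = 0.
Expanding, this is linear in m: (180)m + (900) = 0.
So m = -5.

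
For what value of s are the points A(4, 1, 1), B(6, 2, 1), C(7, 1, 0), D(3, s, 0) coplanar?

Normal to plane ABC: n = (-1, 2, -3); plane equation n·P = -5.
Requiring n·D = -5: (2)s + (-3) = -5.
So s = -1.

-1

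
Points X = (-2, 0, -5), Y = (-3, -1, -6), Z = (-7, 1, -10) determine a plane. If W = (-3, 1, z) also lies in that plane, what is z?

-6

The plane through X, Y, Z has equation 6x − 6z = 18.
Substituting W: (-6)z + (-18) = 18, so z = -6.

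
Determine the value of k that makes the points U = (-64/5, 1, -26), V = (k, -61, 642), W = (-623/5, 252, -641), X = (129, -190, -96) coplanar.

-198/5

Normal to plane UWX: n = (-135035, -95033, -14238); plane equation n·P = 2003603.
Requiring n·V = 2003603: (-135035)k + (-3343783) = 2003603.
So k = -198/5.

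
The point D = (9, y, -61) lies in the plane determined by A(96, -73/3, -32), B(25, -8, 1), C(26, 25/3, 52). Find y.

Coplanarity requires AB · (AC × AD) = 0.
AB = (-71, 49/3, 33), AC = (-70, 98/3, 84); the triple product is linear in y with coefficient 3654 and constant term 97440.
Setting it to zero: y = -80/3.

-80/3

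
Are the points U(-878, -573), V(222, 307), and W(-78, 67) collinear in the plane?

UV = (1100, 880), UW = (800, 640).
det[UV; UW] = (1100)(640) − (880)(800) = 0.
The determinant is zero, so the points are collinear.

Yes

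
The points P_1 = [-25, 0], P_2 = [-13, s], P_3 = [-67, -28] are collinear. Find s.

8

Collinearity: (P_2 − P_1) must be parallel to (P_3 − P_1) = (-42, -28).
Cross-multiplying the components: (s − 0)·(-42) = (12)·(-28).
Solving gives s = 8.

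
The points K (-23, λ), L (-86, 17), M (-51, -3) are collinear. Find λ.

-19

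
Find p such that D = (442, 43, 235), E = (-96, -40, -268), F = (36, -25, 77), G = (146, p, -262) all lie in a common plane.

8/3

The points are coplanar iff DE · (DF × DG) = 0.
Expanding, this is linear in p: (119214)p + (-317904) = 0.
So p = 8/3.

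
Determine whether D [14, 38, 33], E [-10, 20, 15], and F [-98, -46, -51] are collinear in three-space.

Yes

DE = (-24, -18, -18), DF = (-112, -84, -84).
Each component of DF is 14/3 times the corresponding component of DE, so DF = 14/3·DE and the points are collinear.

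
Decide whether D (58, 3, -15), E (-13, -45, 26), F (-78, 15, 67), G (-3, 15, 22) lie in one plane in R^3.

Yes

A normal to the plane through D, E, F is n = DE × DF = (-4428, 246, -7380).
The plane has equation n·P = -145386. For G: n·G = -145386.
Equal, so G lies in the plane and all four are coplanar.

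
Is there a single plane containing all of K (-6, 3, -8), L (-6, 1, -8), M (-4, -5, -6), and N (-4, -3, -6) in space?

With K as base: KL = (0, -2, 0), KM = (2, -8, 2), KN = (2, -6, 2).
KM × KN = (-4, 0, 4).
KL · (KM × KN) = 0.
The scalar triple product vanishes, so the four points are coplanar.

Yes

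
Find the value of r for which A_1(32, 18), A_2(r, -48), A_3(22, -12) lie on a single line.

Collinearity: (A_2 − A_1) must be parallel to (A_3 − A_1) = (-10, -30).
Cross-multiplying the components: (r − 32)·(-30) = (-66)·(-10).
Solving gives r = 10.

10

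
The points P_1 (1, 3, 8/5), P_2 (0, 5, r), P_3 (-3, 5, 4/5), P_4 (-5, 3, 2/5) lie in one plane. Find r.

Coplanarity ⇔ det[P_1P_2; P_1P_3; P_1P_4] = 0.
Expanding, this is linear in r: (12)r + (-84/5) = 0.
So r = 7/5.

7/5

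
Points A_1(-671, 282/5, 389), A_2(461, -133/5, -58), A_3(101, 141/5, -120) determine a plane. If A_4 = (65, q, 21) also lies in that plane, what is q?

66/5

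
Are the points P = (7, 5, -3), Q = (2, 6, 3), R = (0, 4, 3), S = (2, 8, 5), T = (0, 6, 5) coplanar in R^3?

Yes

The plane through P, Q, R has normal n = PQ × PR = (12, -12, 12) and equation n·X = -12.
Checking the remaining points: n·S = -12, n·T = -12.
All equal -12, so all 5 points lie in one plane.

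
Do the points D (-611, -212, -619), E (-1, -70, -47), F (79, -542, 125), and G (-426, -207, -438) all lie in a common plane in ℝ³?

Yes

With D as base: DE = (610, 142, 572), DF = (690, -330, 744), DG = (185, 5, 181).
DF × DG = (-63450, 12750, 64500).
DE · (DF × DG) = 0.
The scalar triple product vanishes, so the four points are coplanar.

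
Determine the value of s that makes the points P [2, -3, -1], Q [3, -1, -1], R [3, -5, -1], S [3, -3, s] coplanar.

-1

Coplanarity ⇔ det[PQ; PR; PS] = 0.
Expanding, this is linear in s: (-4)s + (-4) = 0.
So s = -1.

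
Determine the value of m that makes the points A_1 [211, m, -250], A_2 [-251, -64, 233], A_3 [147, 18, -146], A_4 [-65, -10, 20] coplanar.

50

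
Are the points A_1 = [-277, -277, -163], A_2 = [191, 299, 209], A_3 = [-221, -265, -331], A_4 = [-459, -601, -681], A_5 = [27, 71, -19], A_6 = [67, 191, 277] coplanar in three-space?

Yes

The plane through A_1, A_2, A_3 has normal n = A_1A_2 × A_1A_3 = (-101232, 99456, -26640) and equation n·P = 4834272.
Checking the remaining points: n·A_4 = 4834272, n·A_5 = 4834272, n·A_6 = 4834272.
All equal 4834272, so all 6 points lie in one plane.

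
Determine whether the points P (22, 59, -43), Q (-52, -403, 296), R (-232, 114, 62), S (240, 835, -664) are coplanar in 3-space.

No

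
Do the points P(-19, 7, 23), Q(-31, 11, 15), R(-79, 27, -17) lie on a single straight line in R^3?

PQ = (-12, 4, -8), PR = (-60, 20, -40).
Each component of PR is 5 times the corresponding component of PQ, so PR = 5·PQ and the points are collinear.

Yes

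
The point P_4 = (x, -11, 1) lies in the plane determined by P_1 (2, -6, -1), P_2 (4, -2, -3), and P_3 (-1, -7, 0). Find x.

The plane through P_1, P_2, P_3 has equation 2x + 4y + 10z = -30.
Substituting P_4: (2)x + (-34) = -30, so x = 2.

2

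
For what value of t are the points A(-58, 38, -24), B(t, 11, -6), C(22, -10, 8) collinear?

Collinearity requires AB × AC = 0; each component is linear in t.
The y-component gives (-32)t + (-416) = 0, so t = -13.
The remaining components then also vanish.

-13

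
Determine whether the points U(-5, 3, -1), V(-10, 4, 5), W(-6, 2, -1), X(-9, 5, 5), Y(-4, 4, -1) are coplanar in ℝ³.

The plane through U, V, W has normal n = UV × UW = (6, -6, 6) and equation n·P = -54.
Checking the remaining points: n·X = -54, n·Y = -54.
All equal -54, so all 5 points lie in one plane.

Yes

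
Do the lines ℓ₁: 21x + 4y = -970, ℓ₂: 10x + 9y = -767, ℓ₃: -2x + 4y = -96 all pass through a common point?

Intersecting ℓ₁ and ℓ₂: solving the 2×2 system gives (x, y) = (-38, -43).
Substitute into ℓ₃: (-2)(-38) + (4)(-43) = -96.
This equals -96, so (-38, -43) lies on all three lines and they are concurrent.

Yes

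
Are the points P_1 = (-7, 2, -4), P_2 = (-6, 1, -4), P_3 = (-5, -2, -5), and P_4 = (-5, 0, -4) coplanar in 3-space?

Yes

With P_1 as base: P_1P_2 = (1, -1, 0), P_1P_3 = (2, -4, -1), P_1P_4 = (2, -2, 0).
P_1P_3 × P_1P_4 = (-2, -2, 4).
P_1P_2 · (P_1P_3 × P_1P_4) = 0.
The scalar triple product vanishes, so the four points are coplanar.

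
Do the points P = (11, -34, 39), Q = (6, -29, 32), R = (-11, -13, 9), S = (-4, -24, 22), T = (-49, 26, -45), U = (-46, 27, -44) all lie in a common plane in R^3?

Yes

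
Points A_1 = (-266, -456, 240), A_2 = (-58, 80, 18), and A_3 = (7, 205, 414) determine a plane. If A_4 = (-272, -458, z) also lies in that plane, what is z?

99

The plane through A_1, A_2, A_3 has equation 240006x − 96798y − 8840z = -21823308.
Substituting A_4: (-8840)z + (-20948148) = -21823308, so z = 99.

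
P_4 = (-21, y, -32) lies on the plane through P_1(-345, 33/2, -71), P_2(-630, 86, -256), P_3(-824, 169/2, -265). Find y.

9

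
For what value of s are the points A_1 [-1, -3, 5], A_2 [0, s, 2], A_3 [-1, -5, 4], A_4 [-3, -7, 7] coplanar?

Normal to plane A_1A_3A_4: n = (-8, 2, -4); plane equation n·P = -18.
Requiring n·A_2 = -18: (2)s + (-8) = -18.
So s = -5.

-5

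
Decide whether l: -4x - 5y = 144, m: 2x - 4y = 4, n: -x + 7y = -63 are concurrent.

No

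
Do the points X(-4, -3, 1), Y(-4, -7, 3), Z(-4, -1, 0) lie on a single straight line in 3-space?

XY = (0, -4, 2), XZ = (0, 2, -1).
XY × XZ = (0, 0, 0).
The cross product vanishes, so the three points are collinear.

Yes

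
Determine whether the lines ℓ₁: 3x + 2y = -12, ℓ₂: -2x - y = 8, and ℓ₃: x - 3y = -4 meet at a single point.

Lines aᵢx + bᵢy = cᵢ with pairwise distinct directions are concurrent exactly when det[aᵢ bᵢ cᵢ] = 0.
Here the determinant is 0.
It vanishes, so the lines are concurrent at (-4, 0).

Yes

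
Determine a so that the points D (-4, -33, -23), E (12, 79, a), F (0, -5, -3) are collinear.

57

Collinearity requires DE × DF = 0; each component is linear in a.
The x-component gives (-28)a + (1596) = 0, so a = 57.
The remaining components then also vanish.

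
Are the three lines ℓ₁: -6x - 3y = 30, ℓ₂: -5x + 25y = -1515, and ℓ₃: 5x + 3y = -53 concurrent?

Yes

Intersecting ℓ₁ and ℓ₂: solving the 2×2 system gives (x, y) = (23, -56).
Substitute into ℓ₃: (5)(23) + (3)(-56) = -53.
This equals -53, so (23, -56) lies on all three lines and they are concurrent.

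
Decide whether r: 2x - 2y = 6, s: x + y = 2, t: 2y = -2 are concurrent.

No

Intersecting r and s: solving the 2×2 system gives (x, y) = (5/2, -1/2).
Substitute into t: (0)(5/2) + (2)(-1/2) = -1.
But t requires -2 ≠ -1, so the three lines have no common point.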